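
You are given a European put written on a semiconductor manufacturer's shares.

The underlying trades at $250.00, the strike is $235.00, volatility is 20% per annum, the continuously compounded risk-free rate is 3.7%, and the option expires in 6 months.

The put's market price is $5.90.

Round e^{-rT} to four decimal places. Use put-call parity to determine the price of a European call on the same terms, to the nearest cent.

exp(−rT) = exp(−0.037·0.5) = 0.9817
Put-call parity: C − P = S − K·e^(−rT) = 250 − 235·0.9817 = 250 − 230.6995 = 19.3005
C = P + (C − P) = 5.90 + (19.3005) = 25.2005

$25.20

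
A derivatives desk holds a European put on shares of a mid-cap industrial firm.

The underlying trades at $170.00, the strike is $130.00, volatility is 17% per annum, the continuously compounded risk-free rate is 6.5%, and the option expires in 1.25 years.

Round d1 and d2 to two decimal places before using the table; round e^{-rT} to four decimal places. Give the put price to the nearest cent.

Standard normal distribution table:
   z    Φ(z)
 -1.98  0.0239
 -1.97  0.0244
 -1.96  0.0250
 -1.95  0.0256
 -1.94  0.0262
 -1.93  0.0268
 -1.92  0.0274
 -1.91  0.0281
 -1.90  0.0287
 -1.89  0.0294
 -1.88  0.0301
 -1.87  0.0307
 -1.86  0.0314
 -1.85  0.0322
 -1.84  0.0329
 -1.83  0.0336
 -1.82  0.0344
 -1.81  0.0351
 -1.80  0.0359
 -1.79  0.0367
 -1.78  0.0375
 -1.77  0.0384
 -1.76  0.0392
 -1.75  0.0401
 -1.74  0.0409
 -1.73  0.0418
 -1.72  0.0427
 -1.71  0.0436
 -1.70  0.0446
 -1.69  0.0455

σ√T = 0.17·√1.25 = 0.1901
d₁ = [ln(170/130) + (0.065 + 0.17²/2)·1.25] / 0.1901 = [0.2683 + 0.0993] / 0.1901 = 1.9339 which rounds to 1.93
d₂ = d₁ − σ√T = 1.9339 − 0.1901 = 1.7439 which rounds to 1.74
e^(−rT) = e^(−0.065·1.25) = 0.9220
N(−d₂) = N(-1.74) = 0.0409;  N(−d₁) = N(-1.93) = 0.0268
P = 130·0.9220·0.0409 − 170·0.0268 = 4.9023 − 4.5560 = 0.3463

$0.35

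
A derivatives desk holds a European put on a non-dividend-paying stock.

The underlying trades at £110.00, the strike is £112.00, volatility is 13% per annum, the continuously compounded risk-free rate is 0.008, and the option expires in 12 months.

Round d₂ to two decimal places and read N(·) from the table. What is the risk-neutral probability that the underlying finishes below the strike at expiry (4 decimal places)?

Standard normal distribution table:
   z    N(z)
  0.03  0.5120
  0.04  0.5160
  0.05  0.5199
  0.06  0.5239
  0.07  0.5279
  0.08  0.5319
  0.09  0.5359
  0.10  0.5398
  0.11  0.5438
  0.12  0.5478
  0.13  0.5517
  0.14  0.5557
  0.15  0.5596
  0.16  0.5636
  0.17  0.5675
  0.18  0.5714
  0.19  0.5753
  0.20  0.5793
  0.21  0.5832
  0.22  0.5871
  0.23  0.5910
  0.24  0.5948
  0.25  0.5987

T = 1;  σ√T = 0.1300
d₁ = [ln(110/112) + (0.008 + 0.13²/2)·1] / 0.1300 = [-0.0180 + 0.0164] / 0.1300 = -0.0121 → -0.01
d₂ = d₁ − σ√T = -0.0121 − 0.1300 = -0.1421 → -0.14
Pr(exercise) under Q = N(−d₂) = N(0.14) = 0.5557

0.5557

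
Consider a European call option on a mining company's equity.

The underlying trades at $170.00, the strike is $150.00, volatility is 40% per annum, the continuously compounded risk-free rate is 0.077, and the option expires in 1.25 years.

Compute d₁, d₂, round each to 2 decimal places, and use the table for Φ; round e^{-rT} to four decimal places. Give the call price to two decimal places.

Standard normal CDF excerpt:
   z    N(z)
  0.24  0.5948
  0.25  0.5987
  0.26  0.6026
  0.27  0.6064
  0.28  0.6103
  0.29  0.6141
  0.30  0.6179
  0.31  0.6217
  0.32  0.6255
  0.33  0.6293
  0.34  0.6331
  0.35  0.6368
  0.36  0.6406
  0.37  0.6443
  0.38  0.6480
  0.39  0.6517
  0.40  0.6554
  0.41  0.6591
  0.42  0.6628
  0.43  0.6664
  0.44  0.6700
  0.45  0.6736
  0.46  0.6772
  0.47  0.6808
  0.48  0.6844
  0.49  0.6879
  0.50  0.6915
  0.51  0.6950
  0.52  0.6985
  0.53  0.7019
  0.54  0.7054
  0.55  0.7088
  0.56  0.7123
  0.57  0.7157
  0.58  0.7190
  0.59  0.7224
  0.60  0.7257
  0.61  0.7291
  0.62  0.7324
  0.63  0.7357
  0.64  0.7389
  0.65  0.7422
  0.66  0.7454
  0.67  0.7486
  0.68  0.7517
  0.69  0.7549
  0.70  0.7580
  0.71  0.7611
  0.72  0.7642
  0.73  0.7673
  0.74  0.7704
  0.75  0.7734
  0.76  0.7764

σ√T = 0.4 × 1.1180 = 0.4472
d₁ = [ln(170/150) + (0.077 + 0.4²/2)·1.25] / 0.4472 = [0.1252 + 0.1963] / 0.4472 = 0.7187 which rounds to 0.72
d₂ = d₁ − σ√T = 0.7187 − 0.4472 = 0.2715 which rounds to 0.27
exp(−rT) = exp(−0.077·1.25) = 0.9082
C = 170·N(0.72) − 150·0.9082·N(0.27) = 170·0.7642 − 150·0.9082·0.6064 = 129.9140 − 82.6099 = 47.3041

$47.30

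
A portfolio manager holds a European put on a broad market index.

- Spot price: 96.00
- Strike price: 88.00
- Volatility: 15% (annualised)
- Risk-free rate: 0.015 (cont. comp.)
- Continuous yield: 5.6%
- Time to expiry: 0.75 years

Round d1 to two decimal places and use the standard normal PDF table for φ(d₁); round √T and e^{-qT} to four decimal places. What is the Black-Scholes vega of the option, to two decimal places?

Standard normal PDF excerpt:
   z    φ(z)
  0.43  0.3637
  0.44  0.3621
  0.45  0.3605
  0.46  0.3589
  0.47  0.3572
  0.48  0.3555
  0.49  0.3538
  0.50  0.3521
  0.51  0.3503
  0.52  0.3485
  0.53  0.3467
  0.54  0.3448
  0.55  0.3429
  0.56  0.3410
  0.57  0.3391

28.07

σ√T = 0.15·√0.75 = 0.1299
d₁ = [ln(96/88) + (0.015 − 0.056 + 0.15²/2)·0.75] / 0.1299 = [0.0870 − 0.0223] / 0.1299 = 0.4981 → 0.50
√T = √0.75 = 0.8660
φ(d₁) = φ(0.50) = 0.3521
exp(−qT) = exp(−0.056·0.75) = 0.9589
vega = S·exp(−qT)·φ(d₁)·√T = 96·0.9589·0.3521·0.8660 = 28.0691
(Call and put vega coincide under Black-Scholes.)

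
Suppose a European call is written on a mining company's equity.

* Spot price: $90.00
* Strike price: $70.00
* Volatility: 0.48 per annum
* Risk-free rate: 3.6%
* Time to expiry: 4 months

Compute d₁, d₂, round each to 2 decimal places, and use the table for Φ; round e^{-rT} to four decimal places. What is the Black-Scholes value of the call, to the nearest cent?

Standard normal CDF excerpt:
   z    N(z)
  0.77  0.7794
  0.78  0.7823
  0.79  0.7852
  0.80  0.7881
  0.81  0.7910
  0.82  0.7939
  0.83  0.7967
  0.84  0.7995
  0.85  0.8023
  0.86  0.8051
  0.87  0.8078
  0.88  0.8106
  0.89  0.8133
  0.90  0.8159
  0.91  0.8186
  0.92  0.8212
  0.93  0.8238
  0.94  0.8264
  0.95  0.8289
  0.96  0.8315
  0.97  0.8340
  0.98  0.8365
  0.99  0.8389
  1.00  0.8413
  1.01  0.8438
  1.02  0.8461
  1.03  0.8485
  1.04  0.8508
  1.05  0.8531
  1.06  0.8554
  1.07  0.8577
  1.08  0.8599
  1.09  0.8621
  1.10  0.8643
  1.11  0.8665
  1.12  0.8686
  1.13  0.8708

σ√T = 0.48·√0.3333 = 0.2771
d₁ = [ln(90/70) + (0.036 + 0.48²/2)·0.3333] / 0.2771 = [0.2513 + 0.0504] / 0.2771 = 1.0887 which rounds to 1.09
d₂ = d₁ − σ√T = 1.0887 − 0.2771 = 0.8116 which rounds to 0.81
e^(−rT) = e^(−0.036·0.3333) = 0.9881
N(d₁) = N(1.09) = 0.8621;  N(d₂) = N(0.81) = 0.7910
C = 90·0.8621 − 70·0.9881·0.7910 = 77.5890 − 54.7111 = 22.8779

$22.88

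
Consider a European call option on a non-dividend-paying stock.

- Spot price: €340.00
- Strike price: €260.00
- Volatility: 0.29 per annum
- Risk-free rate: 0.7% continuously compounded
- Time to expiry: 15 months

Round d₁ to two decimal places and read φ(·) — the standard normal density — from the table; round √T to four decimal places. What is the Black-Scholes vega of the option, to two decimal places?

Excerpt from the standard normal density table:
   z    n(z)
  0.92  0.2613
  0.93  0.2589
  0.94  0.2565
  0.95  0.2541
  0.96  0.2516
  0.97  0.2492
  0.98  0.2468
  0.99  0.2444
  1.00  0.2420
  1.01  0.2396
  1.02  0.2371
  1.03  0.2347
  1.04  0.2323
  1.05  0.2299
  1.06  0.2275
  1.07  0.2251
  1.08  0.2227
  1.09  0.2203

90.13

σ√T = 0.29 × 1.1180 = 0.3242
d₁ = [ln(340/260) + (0.007 + 0.29²/2)·1.25] / 0.3242 = [0.2683 + 0.0613] / 0.3242 = 1.0165 → 1.02
√T = √1.25 = 1.1180
φ(d₁) = φ(1.02) = 0.2371
vega = S·φ(d₁)·√T = 340·0.2371·1.1180 = 90.1265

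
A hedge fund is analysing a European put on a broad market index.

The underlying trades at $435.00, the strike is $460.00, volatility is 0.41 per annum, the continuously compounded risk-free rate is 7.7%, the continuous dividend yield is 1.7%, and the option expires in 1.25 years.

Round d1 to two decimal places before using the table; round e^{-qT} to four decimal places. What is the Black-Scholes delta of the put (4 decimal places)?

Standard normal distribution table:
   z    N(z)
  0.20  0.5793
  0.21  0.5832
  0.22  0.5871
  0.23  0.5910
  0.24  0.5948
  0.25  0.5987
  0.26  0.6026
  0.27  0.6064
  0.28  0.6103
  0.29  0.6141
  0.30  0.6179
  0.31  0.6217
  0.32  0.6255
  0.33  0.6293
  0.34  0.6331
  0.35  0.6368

-0.3853

T = 1.25;  σ√T = 0.4584
ln(S/K) + (r − q + σ²/2)T = ln(435/460) + (0.077 − 0.017 + 0.41²/2)·1.25 = -0.0559 + 0.1801 = 0.1242
d₁ = 0.1242 / 0.4584 = 0.2709 ⇒ 0.27
N(d₁) = N(0.27) = 0.6064
Δ_put = exp(−qT)·(N(d₁) − 1) = 0.9790·(0.6064 − 1) = -0.3853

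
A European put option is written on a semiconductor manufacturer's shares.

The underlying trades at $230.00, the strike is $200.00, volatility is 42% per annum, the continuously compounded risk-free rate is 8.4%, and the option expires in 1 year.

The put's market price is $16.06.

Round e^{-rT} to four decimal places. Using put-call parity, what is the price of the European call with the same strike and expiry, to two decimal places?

e^(−rT) = e^(−0.084·1) = 0.9194
Put-call parity: C − P = S − K·e^(−rT) = 230 − 200·0.9194 = 230 − 183.8800 = 46.1200
C = P + (C − P) = 16.06 + (46.1200) = 62.1800

$62.18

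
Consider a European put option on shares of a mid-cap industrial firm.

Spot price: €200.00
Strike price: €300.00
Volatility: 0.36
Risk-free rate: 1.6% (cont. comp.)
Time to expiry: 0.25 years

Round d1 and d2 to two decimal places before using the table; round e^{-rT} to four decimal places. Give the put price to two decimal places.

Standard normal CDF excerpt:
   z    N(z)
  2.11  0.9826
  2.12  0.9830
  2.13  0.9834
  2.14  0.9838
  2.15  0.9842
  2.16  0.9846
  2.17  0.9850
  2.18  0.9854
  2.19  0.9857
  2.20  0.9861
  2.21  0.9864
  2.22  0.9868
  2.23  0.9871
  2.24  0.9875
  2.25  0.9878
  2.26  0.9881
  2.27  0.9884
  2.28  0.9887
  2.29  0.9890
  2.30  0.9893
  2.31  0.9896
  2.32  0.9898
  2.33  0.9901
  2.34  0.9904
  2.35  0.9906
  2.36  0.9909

€98.99

T = 0.25;  σ√T = 0.1800
d₁ = [ln(200/300) + (0.016 + 0.36²/2)·0.25] / 0.1800 = [-0.4055 + 0.0202] / 0.1800 = -2.1404 ≈ -2.14
d₂ = d₁ − σ√T = -2.1404 − 0.1800 = -2.3204 ≈ -2.32
exp(−rT) = exp(−0.016·0.25) = 0.9960
N(−d₂) = N(2.32) = 0.9898;  N(−d₁) = N(2.14) = 0.9838
P = 300·0.9960·0.9898 − 200·0.9838 = 295.7522 − 196.7600 = 98.9922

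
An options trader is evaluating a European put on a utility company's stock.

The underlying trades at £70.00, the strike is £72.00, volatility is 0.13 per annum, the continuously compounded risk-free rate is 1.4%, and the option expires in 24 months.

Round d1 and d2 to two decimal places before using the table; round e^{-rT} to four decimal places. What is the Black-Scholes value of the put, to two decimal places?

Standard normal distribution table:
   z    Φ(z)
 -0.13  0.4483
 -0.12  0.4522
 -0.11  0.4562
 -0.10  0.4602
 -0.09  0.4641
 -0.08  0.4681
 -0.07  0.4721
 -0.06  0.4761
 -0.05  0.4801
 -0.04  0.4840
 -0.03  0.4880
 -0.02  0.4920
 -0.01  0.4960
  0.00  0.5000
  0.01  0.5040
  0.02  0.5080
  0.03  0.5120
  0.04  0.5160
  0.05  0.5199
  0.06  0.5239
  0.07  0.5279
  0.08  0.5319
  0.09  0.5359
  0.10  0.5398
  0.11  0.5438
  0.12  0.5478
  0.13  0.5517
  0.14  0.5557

σ√T = 0.13 × 1.4142 = 0.1838
d₁ = [ln(70/72) + (0.014 + 0.13²/2)·2] / 0.1838 = [-0.0282 + 0.0449] / 0.1838 = 0.0910 which rounds to 0.09
d₂ = d₁ − σ√T = 0.0910 − 0.1838 = -0.0929 which rounds to -0.09
e^(−rT) = e^(−0.014·2) = 0.9724
N(−d₂) = N(0.09) = 0.5359;  N(−d₁) = N(-0.09) = 0.4641
P = 72·0.9724·0.5359 − 70·0.4641 = 37.5199 − 32.4870 = 5.0329

£5.03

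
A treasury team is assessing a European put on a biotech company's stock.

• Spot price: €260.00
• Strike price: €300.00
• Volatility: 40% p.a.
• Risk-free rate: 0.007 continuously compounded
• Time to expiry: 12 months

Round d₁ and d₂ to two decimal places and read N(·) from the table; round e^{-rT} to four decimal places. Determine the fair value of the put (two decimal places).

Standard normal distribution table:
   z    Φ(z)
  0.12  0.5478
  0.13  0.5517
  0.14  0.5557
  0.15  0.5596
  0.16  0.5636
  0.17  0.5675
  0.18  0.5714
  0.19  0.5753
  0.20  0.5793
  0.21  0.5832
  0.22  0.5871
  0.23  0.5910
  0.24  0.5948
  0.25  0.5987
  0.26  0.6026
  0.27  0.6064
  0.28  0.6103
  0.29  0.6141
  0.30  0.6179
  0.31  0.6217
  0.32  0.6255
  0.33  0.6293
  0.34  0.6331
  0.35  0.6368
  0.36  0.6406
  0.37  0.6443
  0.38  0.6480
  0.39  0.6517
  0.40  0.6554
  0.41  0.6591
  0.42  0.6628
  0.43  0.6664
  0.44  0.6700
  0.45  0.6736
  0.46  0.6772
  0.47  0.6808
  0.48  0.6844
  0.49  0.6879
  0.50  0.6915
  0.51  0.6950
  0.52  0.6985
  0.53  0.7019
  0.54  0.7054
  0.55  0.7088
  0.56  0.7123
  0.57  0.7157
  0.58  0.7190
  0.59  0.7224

€65.66

T = 1;  σ√T = 0.4000
d₁ = [ln(260/300) + (0.007 + 0.4²/2)·1] / 0.4000 = [-0.1431 + 0.0870] / 0.4000 = -0.1403 ≈ -0.14
d₂ = d₁ − σ√T = -0.1403 − 0.4000 = -0.5403 ≈ -0.54
e^(−rT) = e^(−0.007·1) = 0.9930
P = 300·0.9930·N(0.54) − 260·N(0.14) = 300·0.9930·0.7054 − 260·0.5557 = 210.1387 − 144.4820 = 65.6567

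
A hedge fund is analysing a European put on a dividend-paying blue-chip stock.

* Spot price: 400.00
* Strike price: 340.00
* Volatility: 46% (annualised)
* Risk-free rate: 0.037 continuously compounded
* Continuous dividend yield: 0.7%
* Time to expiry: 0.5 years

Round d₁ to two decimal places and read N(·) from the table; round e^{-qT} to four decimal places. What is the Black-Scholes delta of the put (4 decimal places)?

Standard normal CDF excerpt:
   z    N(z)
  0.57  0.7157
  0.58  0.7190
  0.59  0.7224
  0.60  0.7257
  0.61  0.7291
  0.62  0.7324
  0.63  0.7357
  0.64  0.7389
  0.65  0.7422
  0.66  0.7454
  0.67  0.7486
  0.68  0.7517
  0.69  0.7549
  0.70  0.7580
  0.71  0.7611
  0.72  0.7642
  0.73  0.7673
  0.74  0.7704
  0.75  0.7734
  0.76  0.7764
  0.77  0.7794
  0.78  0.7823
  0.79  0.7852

σ√T = 0.46 × 0.7071 = 0.3253
d₁ = [ln(400/340) + (0.037 − 0.007 + 0.46²/2)·0.5] / 0.3253 = [0.1625 + 0.0679] / 0.3253 = 0.7084 ≈ 0.71
N(d₁) = N(0.71) = 0.7611
Δ_put = e^(−qT)·(N(d₁) − 1) = 0.9965·(0.7611 − 1) = -0.2381

-0.2381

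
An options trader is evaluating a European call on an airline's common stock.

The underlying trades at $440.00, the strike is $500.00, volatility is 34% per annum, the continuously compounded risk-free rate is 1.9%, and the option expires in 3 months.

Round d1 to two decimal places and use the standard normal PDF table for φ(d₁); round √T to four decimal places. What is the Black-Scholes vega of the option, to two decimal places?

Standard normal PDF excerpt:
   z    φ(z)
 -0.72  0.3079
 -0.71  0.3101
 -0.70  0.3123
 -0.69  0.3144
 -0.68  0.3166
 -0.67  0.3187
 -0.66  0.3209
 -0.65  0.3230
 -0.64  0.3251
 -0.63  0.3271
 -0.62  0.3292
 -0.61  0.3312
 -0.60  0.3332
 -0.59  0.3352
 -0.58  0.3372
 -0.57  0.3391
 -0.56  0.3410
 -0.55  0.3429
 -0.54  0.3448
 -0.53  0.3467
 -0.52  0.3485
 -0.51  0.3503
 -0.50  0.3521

71.52

T = 0.25;  σ√T = 0.1700
d₁ = [ln(440/500) + (0.019 + 0.34²/2)·0.25] / 0.1700 = [-0.1278 + 0.0192] / 0.1700 = -0.6390 ≈ -0.64
√T = √0.25 = 0.5000
φ(d₁) = φ(-0.64) = 0.3251
vega = S·φ(d₁)·√T = 440·0.3251·0.5000 = 71.5220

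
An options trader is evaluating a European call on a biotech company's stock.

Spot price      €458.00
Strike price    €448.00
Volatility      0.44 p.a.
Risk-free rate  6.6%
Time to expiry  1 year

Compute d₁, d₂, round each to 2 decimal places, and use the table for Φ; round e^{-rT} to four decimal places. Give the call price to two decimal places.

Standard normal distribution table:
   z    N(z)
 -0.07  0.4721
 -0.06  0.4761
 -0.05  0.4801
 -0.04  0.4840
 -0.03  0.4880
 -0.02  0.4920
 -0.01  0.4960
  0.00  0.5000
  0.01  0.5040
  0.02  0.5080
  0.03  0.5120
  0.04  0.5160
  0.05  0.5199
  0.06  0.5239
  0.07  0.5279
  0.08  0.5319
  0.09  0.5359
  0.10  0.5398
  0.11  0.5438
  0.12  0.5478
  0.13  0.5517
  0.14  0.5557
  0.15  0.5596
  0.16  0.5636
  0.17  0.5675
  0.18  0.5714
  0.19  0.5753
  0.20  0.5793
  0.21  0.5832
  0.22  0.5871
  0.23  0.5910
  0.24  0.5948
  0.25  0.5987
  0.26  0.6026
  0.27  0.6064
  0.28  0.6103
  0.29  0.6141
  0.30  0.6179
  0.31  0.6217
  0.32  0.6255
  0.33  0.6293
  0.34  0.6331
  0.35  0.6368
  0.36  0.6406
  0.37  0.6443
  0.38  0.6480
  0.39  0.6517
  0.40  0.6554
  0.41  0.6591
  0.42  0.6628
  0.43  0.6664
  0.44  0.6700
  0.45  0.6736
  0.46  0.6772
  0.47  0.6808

€97.23

σ√T = 0.44·√1 = 0.4400
d₁ = [ln(458/448) + (0.066 + 0.44²/2)·1] / 0.4400 = [0.0221 + 0.1628] / 0.4400 = 0.4202 ⇒ 0.42
d₂ = d₁ − σ√T = 0.4202 − 0.4400 = -0.0198 ⇒ -0.02
e^(−rT) = e^(−0.066·1) = 0.9361
N(d₁) = N(0.42) = 0.6628;  N(d₂) = N(-0.02) = 0.4920
C = 458·0.6628 − 448·0.9361·0.4920 = 303.5624 − 206.3314 = 97.2310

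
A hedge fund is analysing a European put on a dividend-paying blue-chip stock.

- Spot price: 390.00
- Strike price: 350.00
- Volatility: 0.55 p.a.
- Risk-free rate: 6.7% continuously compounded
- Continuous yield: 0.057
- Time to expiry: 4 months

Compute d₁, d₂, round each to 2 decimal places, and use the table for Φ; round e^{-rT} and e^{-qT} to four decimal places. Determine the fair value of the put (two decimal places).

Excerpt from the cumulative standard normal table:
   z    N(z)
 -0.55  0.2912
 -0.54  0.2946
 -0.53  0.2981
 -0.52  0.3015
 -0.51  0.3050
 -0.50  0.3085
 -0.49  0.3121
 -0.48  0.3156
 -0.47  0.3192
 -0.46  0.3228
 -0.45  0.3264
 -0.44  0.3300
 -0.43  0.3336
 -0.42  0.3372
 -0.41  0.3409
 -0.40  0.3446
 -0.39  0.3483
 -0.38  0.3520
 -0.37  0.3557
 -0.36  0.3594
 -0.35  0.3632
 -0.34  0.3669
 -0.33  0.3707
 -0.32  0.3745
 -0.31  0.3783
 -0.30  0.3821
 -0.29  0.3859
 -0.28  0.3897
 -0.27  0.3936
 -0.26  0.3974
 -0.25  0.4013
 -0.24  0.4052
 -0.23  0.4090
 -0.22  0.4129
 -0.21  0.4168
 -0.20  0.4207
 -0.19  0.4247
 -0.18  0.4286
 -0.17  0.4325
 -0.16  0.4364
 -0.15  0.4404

σ√T = 0.55·√0.3333 = 0.3175
d₁ = [ln(390/350) + (0.067 − 0.057 + ½·0.55²)·0.3333] / (σ√T) = (0.1082 + 0.0538) / 0.3175 = 0.5101 which rounds to 0.51
d₂ = 0.5101 − 0.3175 = 0.1925 which rounds to 0.19
e^(−qT) = e^(−0.057·0.3333) = 0.9812;  e^(−rT) = e^(−0.067·0.3333) = 0.9779
N(−d₂) = N(-0.19) = 0.4247;  N(−d₁) = N(-0.51) = 0.3050
P = 350·0.9779·0.4247 − 390·0.9812·0.3050 = 145.3599 − 116.7137 = 28.6462

28.65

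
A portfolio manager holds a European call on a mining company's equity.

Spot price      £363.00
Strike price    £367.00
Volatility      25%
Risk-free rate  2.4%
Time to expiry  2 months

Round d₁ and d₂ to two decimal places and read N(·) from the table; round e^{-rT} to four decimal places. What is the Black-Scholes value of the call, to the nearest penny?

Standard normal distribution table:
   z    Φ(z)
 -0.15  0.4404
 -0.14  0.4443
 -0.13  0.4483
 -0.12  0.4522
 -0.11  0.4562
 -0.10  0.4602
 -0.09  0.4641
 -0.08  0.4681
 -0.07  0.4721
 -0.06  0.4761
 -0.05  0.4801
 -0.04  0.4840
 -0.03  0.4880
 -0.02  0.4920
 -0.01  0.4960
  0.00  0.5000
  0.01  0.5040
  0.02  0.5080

σ√T = 0.25 × 0.4082 = 0.1021
d₁ = [ln(363/367) + (0.024 + 0.25²/2)·0.1667] / 0.1021 = [-0.0110 + 0.0092] / 0.1021 = -0.0172 which rounds to -0.02
d₂ = d₁ − σ√T = -0.0172 − 0.1021 = -0.1192 which rounds to -0.12
e^(−rT) = e^(−0.024·0.1667) = 0.9960
N(d₁) = N(-0.02) = 0.4920;  N(d₂) = N(-0.12) = 0.4522
C = 363·0.4920 − 367·0.9960·0.4522 = 178.5960 − 165.2936 = 13.3024

£13.30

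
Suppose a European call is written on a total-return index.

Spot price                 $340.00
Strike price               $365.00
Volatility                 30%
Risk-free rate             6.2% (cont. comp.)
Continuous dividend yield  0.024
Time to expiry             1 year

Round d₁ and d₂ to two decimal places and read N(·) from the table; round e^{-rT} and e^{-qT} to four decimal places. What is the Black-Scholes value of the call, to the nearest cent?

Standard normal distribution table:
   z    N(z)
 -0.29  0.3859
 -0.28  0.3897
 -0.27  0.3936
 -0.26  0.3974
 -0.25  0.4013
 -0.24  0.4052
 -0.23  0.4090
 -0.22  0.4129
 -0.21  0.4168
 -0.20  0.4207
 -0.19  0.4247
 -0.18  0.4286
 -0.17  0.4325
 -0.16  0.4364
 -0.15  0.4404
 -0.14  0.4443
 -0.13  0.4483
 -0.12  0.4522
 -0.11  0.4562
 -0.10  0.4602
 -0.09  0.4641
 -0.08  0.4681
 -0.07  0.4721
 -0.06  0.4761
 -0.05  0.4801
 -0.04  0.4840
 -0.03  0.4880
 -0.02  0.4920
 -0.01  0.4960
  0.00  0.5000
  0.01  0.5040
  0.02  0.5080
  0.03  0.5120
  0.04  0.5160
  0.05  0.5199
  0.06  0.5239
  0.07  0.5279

$34.95

T = 1;  σ√T = 0.3000
d₁ = [ln(340/365) + (0.062 − 0.024 + ½·0.3²)·1] / (σ√T) = (-0.0710 + 0.0830) / 0.3000 = 0.0402 ≈ 0.04
d₂ = 0.0402 − 0.3000 = -0.2598 ≈ -0.26
e^(−qT) = e^(−0.024·1) = 0.9763;  e^(−rT) = e^(−0.062·1) = 0.9399
N(d₁) = N(0.04) = 0.5160;  N(d₂) = N(-0.26) = 0.3974
C = 340·0.9763·0.5160 − 365·0.9399·0.3974 = 171.2821 − 136.3334 = 34.9486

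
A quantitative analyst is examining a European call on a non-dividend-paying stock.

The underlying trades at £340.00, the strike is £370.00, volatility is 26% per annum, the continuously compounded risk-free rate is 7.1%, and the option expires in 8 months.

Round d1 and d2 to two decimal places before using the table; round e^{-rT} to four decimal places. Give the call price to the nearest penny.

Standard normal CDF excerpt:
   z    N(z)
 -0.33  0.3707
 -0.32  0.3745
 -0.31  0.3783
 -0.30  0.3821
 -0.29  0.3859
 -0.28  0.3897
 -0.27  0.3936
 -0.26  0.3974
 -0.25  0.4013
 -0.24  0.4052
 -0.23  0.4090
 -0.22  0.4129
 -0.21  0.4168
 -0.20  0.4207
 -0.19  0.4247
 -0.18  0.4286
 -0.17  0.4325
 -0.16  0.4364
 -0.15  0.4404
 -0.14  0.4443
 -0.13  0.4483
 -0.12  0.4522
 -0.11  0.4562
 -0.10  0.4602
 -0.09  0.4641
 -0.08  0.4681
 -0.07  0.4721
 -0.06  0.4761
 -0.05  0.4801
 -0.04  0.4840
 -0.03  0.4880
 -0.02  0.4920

£22.99

σ√T = 0.26 × 0.8165 = 0.2123
d₁ = [ln(340/370) + (0.071 + 0.26²/2)·0.6667] / 0.2123 = [-0.0846 + 0.0699] / 0.2123 = -0.0692 ≈ -0.07
d₂ = d₁ − σ√T = -0.0692 − 0.2123 = -0.2815 ≈ -0.28
exp(−rT) = exp(−0.071·0.6667) = 0.9538
C = 340·N(-0.07) − 370·0.9538·N(-0.28) = 340·0.4721 − 370·0.9538·0.3897 = 160.5140 − 137.5275 = 22.9865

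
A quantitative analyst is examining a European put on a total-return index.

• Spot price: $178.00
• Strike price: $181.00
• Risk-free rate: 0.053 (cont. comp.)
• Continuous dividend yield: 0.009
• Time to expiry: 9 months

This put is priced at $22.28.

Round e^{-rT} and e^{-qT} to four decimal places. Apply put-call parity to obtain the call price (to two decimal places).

$25.15

exp(−qT) = exp(−0.009·0.75) = 0.9933;  exp(−rT) = exp(−0.053·0.75) = 0.9610
Put-call parity: C − P = S·e^(−qT) − K·e^(−rT) = 178·0.9933 − 181·0.9610 = 176.8074 − 173.9410 = 2.8664
C = P + (C − P) = 22.28 + (2.8664) = 25.1464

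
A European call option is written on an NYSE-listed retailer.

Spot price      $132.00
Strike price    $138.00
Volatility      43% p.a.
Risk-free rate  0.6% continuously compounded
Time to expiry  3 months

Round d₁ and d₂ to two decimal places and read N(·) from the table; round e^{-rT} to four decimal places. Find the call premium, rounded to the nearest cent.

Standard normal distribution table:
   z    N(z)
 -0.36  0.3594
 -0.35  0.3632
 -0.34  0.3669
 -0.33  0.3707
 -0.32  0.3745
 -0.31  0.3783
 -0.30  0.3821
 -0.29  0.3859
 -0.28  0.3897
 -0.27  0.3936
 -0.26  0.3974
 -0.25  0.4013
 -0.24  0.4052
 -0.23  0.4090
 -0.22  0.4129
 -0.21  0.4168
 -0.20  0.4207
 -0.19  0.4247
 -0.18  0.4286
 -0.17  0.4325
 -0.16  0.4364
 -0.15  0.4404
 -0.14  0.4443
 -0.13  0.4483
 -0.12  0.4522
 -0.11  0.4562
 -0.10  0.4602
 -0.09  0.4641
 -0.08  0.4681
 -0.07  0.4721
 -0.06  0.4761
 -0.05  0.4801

σ√T = 0.43·√0.25 = 0.2150
ln(S/K) + (r + σ²/2)T = ln(132/138) + (0.006 + 0.43²/2)·0.25 = -0.0445 + 0.0246 = -0.0198
d₁ = -0.0198 / 0.2150 = -0.0923 which rounds to -0.09
d₂ = d₁ − σ√T = -0.0923 − 0.2150 = -0.3073 which rounds to -0.31
exp(−rT) = exp(−0.006·0.25) = 0.9985
N(d₁) = N(-0.09) = 0.4641;  N(d₂) = N(-0.31) = 0.3783
C = 132·0.4641 − 138·0.9985·0.3783 = 61.2612 − 52.1271 = 9.1341

$9.13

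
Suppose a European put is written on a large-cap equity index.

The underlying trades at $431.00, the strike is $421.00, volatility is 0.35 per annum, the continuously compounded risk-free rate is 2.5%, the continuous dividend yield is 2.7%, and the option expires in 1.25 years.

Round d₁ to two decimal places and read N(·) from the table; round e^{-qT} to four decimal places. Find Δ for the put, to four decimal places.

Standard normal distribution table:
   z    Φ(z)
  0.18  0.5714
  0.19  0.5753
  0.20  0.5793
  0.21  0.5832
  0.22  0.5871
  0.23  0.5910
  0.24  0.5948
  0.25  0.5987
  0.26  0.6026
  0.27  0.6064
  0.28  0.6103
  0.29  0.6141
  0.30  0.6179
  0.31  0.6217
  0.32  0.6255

-0.3880

σ√T = 0.35·√1.25 = 0.3913
d₁ = [ln(431/421) + (0.025 − 0.027 + 0.35²/2)·1.25] / 0.3913 = [0.0235 + 0.0741] / 0.3913 = 0.2493 → 0.25
N(d₁) = N(0.25) = 0.5987
Δ_put = exp(−qT)·(N(d₁) − 1) = 0.9668·(0.5987 − 1) = -0.3880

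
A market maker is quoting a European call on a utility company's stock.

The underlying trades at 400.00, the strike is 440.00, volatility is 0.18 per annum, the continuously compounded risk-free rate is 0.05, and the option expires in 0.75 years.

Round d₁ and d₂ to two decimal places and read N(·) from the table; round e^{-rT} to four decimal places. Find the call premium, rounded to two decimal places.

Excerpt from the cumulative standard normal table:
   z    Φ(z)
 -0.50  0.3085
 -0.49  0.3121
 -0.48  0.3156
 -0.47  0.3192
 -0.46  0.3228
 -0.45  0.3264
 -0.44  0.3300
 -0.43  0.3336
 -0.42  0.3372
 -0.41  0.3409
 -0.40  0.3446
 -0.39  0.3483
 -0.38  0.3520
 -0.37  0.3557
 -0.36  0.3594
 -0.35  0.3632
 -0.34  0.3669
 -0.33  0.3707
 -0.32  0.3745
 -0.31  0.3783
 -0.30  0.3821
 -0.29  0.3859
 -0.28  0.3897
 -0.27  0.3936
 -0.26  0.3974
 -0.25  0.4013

16.03

T = 0.75;  σ√T = 0.1559
d₁ = [ln(400/440) + (0.05 + 0.18²/2)·0.75] / 0.1559 = [-0.0953 + 0.0497] / 0.1559 = -0.2929 → -0.29
d₂ = d₁ − σ√T = -0.2929 − 0.1559 = -0.4488 → -0.45
exp(−rT) = exp(−0.05·0.75) = 0.9632
N(d₁) = N(-0.29) = 0.3859;  N(d₂) = N(-0.45) = 0.3264
C = 400·0.3859 − 440·0.9632·0.3264 = 154.3600 − 138.3309 = 16.0291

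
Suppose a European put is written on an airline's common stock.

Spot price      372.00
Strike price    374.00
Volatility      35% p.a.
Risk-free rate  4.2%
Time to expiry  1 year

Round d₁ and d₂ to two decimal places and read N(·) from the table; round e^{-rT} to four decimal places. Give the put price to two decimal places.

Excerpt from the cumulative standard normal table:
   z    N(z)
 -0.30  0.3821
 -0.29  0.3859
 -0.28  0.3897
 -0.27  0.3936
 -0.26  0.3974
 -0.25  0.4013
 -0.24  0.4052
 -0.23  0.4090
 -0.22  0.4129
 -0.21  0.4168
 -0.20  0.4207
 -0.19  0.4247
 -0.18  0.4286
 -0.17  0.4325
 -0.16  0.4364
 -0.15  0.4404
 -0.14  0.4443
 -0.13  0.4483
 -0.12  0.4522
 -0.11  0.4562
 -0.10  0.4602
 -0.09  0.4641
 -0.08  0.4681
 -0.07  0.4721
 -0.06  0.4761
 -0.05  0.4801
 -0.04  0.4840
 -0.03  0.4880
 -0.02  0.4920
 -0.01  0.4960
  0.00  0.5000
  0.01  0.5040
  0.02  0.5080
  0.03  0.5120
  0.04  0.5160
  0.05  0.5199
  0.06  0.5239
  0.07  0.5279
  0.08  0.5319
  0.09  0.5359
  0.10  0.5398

44.35

T = 1;  σ√T = 0.3500
ln(S/K) + (r + σ²/2)T = ln(372/374) + (0.042 + 0.35²/2)·1 = -0.0054 + 0.1032 = 0.0979
d₁ = 0.0979 / 0.3500 = 0.2797 which rounds to 0.28
d₂ = d₁ − σ√T = 0.2797 − 0.3500 = -0.0703 which rounds to -0.07
exp(−rT) = exp(−0.042·1) = 0.9589
N(−d₂) = N(0.07) = 0.5279;  N(−d₁) = N(-0.28) = 0.3897
P = 374·0.9589·0.5279 − 372·0.3897 = 189.3200 − 144.9684 = 44.3516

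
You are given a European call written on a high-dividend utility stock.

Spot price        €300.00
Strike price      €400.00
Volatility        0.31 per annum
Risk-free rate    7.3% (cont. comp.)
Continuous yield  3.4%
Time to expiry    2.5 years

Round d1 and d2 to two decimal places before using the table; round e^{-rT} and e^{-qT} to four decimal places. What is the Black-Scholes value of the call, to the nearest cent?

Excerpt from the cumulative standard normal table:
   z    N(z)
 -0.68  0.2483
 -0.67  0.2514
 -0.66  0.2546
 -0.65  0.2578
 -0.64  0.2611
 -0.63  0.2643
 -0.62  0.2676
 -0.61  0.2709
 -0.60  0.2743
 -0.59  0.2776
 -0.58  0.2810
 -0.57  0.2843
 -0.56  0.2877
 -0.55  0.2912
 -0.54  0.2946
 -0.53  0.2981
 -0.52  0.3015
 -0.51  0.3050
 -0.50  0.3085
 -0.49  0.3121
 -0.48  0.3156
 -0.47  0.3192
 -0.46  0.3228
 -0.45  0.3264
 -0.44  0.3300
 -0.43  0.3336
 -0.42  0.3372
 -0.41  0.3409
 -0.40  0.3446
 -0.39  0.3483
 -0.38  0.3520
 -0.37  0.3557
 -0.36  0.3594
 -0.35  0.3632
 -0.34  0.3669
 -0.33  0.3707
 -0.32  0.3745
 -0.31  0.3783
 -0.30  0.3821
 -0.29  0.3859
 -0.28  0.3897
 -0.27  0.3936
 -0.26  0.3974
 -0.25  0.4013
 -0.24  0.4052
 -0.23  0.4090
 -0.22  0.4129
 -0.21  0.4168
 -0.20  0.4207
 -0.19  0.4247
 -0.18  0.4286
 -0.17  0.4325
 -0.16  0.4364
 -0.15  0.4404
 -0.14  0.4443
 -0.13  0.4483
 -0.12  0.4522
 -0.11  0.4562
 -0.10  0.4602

T = 2.5;  σ√T = 0.4902
d₁ = [ln(300/400) + (0.073 − 0.034 + 0.31²/2)·2.5] / 0.4902 = [-0.2877 + 0.2176] / 0.4902 = -0.1429 → -0.14
d₂ = d₁ − σ√T = -0.1429 − 0.4902 = -0.6331 → -0.63
e^(−qT) = e^(−0.034·2.5) = 0.9185;  e^(−rT) = e^(−0.073·2.5) = 0.8332
C = 300·0.9185·N(-0.14) − 400·0.8332·N(-0.63) = 300·0.9185·0.4443 − 400·0.8332·0.2643 = 122.4269 − 88.0859 = 34.3410

€34.34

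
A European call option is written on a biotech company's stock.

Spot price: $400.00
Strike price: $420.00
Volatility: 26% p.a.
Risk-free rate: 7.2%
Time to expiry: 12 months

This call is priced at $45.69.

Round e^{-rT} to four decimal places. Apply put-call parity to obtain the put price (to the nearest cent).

e^(−rT) = e^(−0.072·1) = 0.9305
Put-call parity: C − P = S − K·e^(−rT) = 400 − 420·0.9305 = 400 − 390.8100 = 9.1900
P = C − (C − P) = 45.69 − (9.1900) = 36.5000

$36.50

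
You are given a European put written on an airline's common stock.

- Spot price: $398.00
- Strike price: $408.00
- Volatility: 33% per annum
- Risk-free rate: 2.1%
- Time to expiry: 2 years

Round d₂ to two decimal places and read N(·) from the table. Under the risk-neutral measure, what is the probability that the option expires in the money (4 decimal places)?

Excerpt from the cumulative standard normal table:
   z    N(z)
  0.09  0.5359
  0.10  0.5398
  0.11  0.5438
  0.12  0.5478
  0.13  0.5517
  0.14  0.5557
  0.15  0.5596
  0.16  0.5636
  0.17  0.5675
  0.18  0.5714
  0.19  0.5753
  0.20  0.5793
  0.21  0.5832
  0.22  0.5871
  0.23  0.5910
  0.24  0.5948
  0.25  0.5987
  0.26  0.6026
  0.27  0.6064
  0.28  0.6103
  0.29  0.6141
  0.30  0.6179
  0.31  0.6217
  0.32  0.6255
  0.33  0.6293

0.5793

σ√T = 0.33 × 1.4142 = 0.4667
ln(S/K) + (r + σ²/2)T = ln(398/408) + (0.021 + 0.33²/2)·2 = -0.0248 + 0.1509 = 0.1261
d₁ = 0.1261 / 0.4667 = 0.2702 ⇒ 0.27
d₂ = d₁ − σ√T = 0.2702 − 0.4667 = -0.1965 ⇒ -0.20
Risk-neutral Pr[S_T < K] = N(−d₂) = N(0.20) = 0.5793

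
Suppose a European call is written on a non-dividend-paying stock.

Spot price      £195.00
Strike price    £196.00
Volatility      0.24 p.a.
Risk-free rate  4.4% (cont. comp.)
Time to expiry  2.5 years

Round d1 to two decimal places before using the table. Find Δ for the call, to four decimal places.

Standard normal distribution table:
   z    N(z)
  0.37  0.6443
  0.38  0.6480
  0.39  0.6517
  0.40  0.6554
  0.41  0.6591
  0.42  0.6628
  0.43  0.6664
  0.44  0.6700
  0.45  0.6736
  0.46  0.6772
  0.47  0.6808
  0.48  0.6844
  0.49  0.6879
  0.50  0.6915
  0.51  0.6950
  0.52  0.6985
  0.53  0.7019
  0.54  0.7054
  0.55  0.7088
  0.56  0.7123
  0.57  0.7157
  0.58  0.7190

0.6808

σ√T = 0.24 × 1.5811 = 0.3795
d₁ = [ln(195/196) + (0.044 + ½·0.24²)·2.5] / (σ√T) = (-0.0051 + 0.1820) / 0.3795 = 0.4661 which rounds to 0.47
N(d₁) = N(0.47) = 0.6808
Δ_call = N(d₁) = 0.6808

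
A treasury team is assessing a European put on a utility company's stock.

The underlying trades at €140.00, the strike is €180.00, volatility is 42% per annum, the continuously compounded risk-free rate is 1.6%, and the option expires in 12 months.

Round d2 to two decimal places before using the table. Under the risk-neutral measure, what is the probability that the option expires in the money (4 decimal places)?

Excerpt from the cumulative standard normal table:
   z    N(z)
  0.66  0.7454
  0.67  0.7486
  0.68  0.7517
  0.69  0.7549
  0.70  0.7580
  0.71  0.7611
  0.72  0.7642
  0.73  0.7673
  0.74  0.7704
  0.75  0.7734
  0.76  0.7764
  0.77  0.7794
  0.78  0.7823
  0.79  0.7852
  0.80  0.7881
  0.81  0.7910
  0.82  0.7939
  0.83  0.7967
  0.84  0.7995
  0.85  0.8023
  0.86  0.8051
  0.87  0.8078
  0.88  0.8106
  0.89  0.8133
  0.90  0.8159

T = 1;  σ√T = 0.4200
d₁ = [ln(140/180) + (0.016 + 0.42²/2)·1] / 0.4200 = [-0.2513 + 0.1042] / 0.4200 = -0.3503 which rounds to -0.35
d₂ = d₁ − σ√T = -0.3503 − 0.4200 = -0.7703 which rounds to -0.77
Risk-neutral Pr[S_T < K] = N(−d₂) = N(0.77) = 0.7794

0.7794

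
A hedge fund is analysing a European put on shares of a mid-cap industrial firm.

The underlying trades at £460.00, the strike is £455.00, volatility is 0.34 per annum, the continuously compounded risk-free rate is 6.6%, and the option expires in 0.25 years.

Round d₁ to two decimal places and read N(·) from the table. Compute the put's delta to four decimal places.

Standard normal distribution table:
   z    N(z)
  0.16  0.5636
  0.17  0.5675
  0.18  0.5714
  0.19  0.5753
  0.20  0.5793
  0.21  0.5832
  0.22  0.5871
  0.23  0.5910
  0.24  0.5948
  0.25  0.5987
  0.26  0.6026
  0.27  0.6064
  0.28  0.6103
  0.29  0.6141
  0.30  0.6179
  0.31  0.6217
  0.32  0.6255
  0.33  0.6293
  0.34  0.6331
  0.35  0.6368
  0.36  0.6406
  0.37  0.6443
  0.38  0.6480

T = 0.25;  σ√T = 0.1700
d₁ = [ln(460/455) + (0.066 + 0.34²/2)·0.25] / 0.1700 = [0.0109 + 0.0310] / 0.1700 = 0.2463 ⇒ 0.25
N(d₁) = N(0.25) = 0.5987
Δ_put = N(d₁) − 1 = 0.5987 − 1 = -0.4013

-0.4013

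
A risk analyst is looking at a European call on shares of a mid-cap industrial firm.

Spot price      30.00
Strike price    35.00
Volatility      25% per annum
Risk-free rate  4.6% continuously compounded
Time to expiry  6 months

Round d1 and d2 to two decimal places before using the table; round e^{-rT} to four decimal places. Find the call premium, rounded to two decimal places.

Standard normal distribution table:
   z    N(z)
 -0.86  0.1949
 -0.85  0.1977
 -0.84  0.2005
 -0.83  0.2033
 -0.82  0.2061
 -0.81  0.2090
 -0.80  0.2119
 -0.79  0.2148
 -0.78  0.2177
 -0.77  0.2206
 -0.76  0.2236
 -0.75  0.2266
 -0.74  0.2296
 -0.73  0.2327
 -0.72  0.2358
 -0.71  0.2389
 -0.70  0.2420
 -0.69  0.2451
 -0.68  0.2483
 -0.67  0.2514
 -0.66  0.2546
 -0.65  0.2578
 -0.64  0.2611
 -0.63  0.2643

σ√T = 0.25·√0.5 = 0.1768
d₁ = [ln(30/35) + (0.046 + 0.25²/2)·0.5] / 0.1768 = [-0.1542 + 0.0386] / 0.1768 = -0.6535 which rounds to -0.65
d₂ = d₁ − σ√T = -0.6535 − 0.1768 = -0.8303 which rounds to -0.83
exp(−rT) = exp(−0.046·0.5) = 0.9773
C = 30·N(-0.65) − 35·0.9773·N(-0.83) = 30·0.2578 − 35·0.9773·0.2033 = 7.7340 − 6.9540 = 0.7800

0.78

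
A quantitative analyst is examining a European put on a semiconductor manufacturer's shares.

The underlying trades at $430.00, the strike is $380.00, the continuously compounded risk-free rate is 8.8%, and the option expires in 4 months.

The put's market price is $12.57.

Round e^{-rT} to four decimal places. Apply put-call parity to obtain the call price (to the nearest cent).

$73.55

exp(−rT) = exp(−0.088·0.3333) = 0.9711
Put-call parity: C − P = S − K·e^(−rT) = 430 − 380·0.9711 = 430 − 369.0180 = 60.9820
C = P + (C − P) = 12.57 + (60.9820) = 73.5520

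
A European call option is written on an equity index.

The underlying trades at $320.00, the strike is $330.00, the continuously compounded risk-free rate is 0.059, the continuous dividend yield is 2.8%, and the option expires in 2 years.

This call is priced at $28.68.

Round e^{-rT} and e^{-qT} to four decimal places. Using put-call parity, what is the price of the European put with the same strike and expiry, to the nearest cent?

e^(−qT) = e^(−0.028·2) = 0.9455;  e^(−rT) = e^(−0.059·2) = 0.8887
Put-call parity: C − P = S·e^(−qT) − K·e^(−rT) = 320·0.9455 − 330·0.8887 = 302.5600 − 293.2710 = 9.2890
P = C − (C − P) = 28.68 − (9.2890) = 19.3910

$19.39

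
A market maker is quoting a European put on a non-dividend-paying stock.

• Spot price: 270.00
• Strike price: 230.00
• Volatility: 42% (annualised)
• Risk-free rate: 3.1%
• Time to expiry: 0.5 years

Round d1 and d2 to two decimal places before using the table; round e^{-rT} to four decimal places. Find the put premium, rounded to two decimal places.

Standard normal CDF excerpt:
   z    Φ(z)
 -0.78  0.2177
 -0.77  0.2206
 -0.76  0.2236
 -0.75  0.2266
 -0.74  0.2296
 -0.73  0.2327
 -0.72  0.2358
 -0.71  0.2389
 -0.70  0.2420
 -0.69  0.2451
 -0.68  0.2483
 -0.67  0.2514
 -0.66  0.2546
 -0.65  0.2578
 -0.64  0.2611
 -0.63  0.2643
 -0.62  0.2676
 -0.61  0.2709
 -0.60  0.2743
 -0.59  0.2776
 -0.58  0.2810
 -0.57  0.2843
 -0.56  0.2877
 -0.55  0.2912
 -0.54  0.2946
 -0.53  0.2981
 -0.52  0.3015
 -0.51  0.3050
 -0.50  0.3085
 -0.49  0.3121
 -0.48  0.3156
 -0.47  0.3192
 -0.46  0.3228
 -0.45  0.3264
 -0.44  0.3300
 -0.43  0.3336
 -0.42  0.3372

σ√T = 0.42·√0.5 = 0.2970
d₁ = [ln(270/230) + (0.031 + ½·0.42²)·0.5] / (σ√T) = (0.1603 + 0.0596) / 0.2970 = 0.7406 ⇒ 0.74
d₂ = 0.7406 − 0.2970 = 0.4436 ⇒ 0.44
exp(−rT) = exp(−0.031·0.5) = 0.9846
P = 230·0.9846·N(-0.44) − 270·N(-0.74) = 230·0.9846·0.3300 − 270·0.2296 = 74.7311 − 61.9920 = 12.7391

12.74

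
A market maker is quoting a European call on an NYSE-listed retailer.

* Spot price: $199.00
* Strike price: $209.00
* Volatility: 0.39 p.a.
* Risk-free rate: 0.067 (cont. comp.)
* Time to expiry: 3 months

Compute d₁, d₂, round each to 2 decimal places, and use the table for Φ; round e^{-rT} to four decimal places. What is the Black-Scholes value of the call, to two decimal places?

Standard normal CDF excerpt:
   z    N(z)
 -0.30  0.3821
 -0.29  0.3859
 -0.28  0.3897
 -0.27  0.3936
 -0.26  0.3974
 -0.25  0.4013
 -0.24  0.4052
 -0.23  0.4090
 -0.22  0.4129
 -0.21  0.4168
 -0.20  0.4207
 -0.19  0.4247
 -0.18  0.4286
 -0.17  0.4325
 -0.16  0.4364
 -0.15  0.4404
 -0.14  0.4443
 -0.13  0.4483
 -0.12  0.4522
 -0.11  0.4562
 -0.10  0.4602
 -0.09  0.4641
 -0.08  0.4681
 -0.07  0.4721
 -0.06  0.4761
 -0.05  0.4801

$12.27

σ√T = 0.39 × 0.5000 = 0.1950
d₁ = [ln(199/209) + (0.067 + 0.39²/2)·0.25] / 0.1950 = [-0.0490 + 0.0358] / 0.1950 = -0.0680 → -0.07
d₂ = d₁ − σ√T = -0.0680 − 0.1950 = -0.2630 → -0.26
exp(−rT) = exp(−0.067·0.25) = 0.9834
C = 199·N(-0.07) − 209·0.9834·N(-0.26) = 199·0.4721 − 209·0.9834·0.3974 = 93.9479 − 81.6779 = 12.2700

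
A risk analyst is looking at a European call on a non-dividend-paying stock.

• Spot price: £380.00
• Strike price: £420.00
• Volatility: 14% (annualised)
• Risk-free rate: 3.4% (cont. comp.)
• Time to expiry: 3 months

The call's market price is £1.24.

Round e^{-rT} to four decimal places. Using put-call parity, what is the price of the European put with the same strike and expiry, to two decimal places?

exp(−rT) = exp(−0.034·0.25) = 0.9915
Put-call parity: C − P = S − K·e^(−rT) = 380 − 420·0.9915 = 380 − 416.4300 = -36.4300
P = C − (C − P) = 1.24 − (-36.4300) = 37.6700

£37.67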